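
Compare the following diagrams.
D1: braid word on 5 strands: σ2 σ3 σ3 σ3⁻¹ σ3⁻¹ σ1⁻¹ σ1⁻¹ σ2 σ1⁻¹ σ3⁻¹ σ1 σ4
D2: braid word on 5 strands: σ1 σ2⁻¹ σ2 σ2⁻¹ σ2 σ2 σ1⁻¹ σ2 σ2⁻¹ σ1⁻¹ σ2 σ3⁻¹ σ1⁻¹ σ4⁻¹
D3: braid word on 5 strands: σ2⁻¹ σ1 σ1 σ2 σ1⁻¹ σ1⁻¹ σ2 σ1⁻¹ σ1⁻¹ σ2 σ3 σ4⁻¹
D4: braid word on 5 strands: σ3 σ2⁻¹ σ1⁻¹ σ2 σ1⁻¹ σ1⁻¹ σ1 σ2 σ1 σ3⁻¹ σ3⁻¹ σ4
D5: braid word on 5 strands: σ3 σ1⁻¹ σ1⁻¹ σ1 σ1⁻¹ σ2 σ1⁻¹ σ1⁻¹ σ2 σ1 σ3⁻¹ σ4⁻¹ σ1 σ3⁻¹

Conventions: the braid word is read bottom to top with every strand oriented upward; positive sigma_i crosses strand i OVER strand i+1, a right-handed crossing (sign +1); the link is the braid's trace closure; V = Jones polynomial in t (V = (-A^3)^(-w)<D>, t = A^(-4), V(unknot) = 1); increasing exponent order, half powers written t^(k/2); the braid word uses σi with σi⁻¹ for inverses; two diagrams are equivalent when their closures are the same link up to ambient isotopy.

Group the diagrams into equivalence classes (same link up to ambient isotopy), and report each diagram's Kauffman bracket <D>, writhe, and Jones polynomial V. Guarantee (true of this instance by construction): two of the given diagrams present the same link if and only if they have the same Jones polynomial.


grouping into links: {D1, D2, D3, D4, D5}
V(D1) = t^-2 + 2 + t^2  (w 0, c 12, <D> = A^-8 + 2 + A^8)
D2 (bracket A^-14 + 2A^-6 + A^2; 14 crossings at w = -2): V = t^-2 + 2 + t^2
V(D3) = t^-2 + 2 + t^2  [12 crossings, <D> = A^-8 + 2 + A^8, w = 0]
V(D4) = t^-2 + 2 + t^2  (w 0, c 12, <D> = A^-8 + 2 + A^8)
D5 (bracket A^-14 + 2A^-6 + A^2; 14 crossings at w = -2): V = t^-2 + 2 + t^2
why: one V(t) for all 5 diagrams — one class (guaranteed)


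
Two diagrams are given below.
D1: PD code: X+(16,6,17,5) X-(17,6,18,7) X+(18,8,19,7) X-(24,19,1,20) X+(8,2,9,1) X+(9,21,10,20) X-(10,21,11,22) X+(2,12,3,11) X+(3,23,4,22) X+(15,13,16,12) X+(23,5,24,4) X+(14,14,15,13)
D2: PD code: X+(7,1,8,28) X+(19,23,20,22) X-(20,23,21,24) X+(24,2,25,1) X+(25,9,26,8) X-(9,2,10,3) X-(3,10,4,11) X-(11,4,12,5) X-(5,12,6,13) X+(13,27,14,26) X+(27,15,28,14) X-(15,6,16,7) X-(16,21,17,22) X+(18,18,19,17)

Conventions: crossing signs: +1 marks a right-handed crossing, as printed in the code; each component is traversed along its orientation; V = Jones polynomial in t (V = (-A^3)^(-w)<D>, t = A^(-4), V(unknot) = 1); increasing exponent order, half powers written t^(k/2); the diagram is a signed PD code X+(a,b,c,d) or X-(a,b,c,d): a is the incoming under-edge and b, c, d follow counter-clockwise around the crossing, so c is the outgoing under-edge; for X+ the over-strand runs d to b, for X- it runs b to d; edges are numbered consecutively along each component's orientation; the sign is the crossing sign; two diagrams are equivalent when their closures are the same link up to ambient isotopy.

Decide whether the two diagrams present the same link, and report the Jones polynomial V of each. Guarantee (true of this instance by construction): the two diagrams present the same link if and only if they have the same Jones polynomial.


equivalent: no
D1 (bracket -A^-6 + A^-2 - A^2 + 2A^6 - A^10 + A^14; 12 crossings at w = +6): V = t - t^2 + 2t^3 - t^4 + t^5 - t^6
V(D2) = -t^-3 + t^-2 - t^-1 + 3 - t + t^2 - t^3  [14 crossings, <D> = -A^-12 + A^-8 - A^-4 + 3 - A^4 + A^8 - A^12, w = 0]
observation: 2 values of V(t) split the 2 diagrams


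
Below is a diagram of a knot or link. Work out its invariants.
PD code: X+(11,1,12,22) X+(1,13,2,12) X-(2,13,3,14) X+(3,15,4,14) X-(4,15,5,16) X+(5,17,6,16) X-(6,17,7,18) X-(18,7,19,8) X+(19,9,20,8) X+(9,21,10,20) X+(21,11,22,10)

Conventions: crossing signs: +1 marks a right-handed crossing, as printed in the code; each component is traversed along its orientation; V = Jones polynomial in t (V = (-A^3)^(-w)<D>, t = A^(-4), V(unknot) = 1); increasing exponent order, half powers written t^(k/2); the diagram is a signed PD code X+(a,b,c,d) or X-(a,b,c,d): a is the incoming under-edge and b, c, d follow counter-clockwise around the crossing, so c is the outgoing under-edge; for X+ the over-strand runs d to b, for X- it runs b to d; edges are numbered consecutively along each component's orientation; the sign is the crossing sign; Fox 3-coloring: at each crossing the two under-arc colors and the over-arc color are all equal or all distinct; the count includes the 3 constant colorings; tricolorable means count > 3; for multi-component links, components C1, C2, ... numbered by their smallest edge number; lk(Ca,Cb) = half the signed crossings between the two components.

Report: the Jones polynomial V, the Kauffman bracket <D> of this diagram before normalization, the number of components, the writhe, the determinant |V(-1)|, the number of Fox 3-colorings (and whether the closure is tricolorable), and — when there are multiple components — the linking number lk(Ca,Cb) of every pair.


Jones polynomial: V(t) = t + t^3 - t^4
<D> = A^-7 - A^-3 - A^5; writhe +3
components 1, writhe +3 (11 crossings)
3-colorings: 9 of 3^11, det 3 — tricolorable
note: the span of V is 3, forcing >= 3 crossings in any diagram


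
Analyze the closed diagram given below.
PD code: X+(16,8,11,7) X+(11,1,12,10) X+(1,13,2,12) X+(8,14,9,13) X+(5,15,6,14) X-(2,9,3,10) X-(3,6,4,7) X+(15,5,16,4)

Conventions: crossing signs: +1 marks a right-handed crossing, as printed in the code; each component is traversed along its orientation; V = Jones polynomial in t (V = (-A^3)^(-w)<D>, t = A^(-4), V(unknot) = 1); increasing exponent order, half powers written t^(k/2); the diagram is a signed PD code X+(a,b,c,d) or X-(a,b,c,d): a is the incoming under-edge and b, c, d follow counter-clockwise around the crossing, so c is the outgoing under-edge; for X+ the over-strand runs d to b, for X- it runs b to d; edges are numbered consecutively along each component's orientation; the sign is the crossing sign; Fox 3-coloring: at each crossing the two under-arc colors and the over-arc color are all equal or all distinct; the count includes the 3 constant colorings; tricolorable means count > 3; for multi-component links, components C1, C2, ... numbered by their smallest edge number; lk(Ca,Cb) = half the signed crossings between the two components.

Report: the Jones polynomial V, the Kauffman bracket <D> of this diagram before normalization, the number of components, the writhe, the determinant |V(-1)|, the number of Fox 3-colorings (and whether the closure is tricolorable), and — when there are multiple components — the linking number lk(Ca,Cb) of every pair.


V(t) = -t^(1/2) + t^(3/2) - t^(5/2) + t^(7/2) - t^(9/2) - t^(13/2)
bracket: -A^-14 - A^-6 + A^-2 - A^2 + A^6 - A^10, w = +4
2 components, writhe +4, over 8 crossings
lk(C1,C2) = +3
det 6, colorings 9 of 3^8 — tricolorable
observation: w = +4 (over 8 crossings) is diagram-only; (-A^3)^(-4) removes it from V


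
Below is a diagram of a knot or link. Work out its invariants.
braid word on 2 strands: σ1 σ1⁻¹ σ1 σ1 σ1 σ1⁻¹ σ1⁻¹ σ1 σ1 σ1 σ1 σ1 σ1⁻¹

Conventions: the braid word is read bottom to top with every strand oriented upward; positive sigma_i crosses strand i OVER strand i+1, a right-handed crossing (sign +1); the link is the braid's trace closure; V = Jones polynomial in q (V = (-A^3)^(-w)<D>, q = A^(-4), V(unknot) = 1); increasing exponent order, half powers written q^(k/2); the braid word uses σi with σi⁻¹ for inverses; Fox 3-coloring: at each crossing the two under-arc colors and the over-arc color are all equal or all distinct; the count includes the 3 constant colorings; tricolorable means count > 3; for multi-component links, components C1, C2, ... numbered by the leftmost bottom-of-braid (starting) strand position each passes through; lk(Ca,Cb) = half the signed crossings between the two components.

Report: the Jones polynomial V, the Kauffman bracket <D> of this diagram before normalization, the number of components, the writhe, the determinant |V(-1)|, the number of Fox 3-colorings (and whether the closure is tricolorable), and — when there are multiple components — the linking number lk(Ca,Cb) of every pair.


V = q^2 + q^4 - q^5 + q^6 - q^7
<D> = A^-13 - A^-9 + A^-5 - A^-1 - A^7 (w = +5)
1 component over 13 crossings, w = +5
3 Fox colorings among 3^13, |V(-1)| = 5: not tricolorable
why: inverse pairs cancel, leaving σ1 σ1 σ1 σ1 σ1


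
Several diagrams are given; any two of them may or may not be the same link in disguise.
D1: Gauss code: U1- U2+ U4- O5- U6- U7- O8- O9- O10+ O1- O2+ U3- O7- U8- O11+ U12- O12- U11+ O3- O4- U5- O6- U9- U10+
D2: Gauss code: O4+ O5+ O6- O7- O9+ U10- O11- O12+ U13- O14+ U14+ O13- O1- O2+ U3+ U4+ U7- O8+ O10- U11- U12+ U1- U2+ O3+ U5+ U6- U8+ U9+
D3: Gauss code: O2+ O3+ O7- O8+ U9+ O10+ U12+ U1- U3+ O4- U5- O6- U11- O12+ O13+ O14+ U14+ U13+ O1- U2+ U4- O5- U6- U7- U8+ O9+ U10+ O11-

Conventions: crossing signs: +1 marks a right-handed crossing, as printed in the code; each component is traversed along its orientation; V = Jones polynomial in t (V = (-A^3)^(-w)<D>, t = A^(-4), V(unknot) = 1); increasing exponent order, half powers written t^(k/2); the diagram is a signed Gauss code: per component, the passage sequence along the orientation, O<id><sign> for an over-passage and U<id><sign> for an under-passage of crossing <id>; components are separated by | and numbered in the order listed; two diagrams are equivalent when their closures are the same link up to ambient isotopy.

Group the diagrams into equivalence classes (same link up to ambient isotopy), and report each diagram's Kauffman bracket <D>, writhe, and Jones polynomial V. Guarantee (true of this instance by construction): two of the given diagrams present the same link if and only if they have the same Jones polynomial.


classes: {D1} | {D2} | {D3}
V(D1) = t^-8 - 2t^-7 + t^-6 - 2t^-5 + 2t^-4 + t^-2  [12 crossings, <D> = A^-10 + 2A^-2 - 2A^2 + A^6 - 2A^10 + A^14, w = -6]
D2 (bracket A^6; 14 crossings at w = +2): V = 1
D3 (bracket -A^-6 + A^-2 - A^2 + 3A^6 - A^10 + A^14 - A^18; 14 crossings at w = +2): V = -t^-3 + t^-2 - t^-1 + 3 - t + t^2 - t^3
note: 3 values of V(t) split the 3 diagrams


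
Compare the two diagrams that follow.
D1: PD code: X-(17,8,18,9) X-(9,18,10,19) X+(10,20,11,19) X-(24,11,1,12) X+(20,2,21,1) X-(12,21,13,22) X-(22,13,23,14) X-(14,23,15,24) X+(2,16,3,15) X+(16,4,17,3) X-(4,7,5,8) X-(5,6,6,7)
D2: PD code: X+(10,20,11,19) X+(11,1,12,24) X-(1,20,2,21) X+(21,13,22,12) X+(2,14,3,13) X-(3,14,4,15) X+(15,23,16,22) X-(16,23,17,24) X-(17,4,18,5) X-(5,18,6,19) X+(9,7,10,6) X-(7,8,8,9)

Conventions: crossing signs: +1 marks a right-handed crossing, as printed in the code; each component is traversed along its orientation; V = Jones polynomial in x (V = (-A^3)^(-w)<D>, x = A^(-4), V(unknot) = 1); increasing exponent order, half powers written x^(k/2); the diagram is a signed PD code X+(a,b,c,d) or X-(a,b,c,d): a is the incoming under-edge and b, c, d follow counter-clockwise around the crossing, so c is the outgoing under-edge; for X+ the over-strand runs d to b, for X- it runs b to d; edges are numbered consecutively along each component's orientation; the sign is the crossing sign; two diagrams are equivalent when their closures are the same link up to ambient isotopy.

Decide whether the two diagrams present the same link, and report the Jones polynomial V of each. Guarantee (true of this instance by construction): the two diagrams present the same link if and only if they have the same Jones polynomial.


equivalent: no
D1 (bracket A^-16 - A^-12 + 2A^-8 - 2A^-4 + 2 - 2A^4 + A^8; 12 crossings at w = -4): V = x^-5 - 2x^-4 + 2x^-3 - 2x^-2 + 2x^-1 - 1 + x
V(D2) = x^-2 - x^-1 + 1 - x + x^2  (w 0, c 12, <D> = A^-8 - A^-4 + 1 - A^4 + A^8)
key observation: V(x) takes 2 values over 2 diagrams, fixing the grouping


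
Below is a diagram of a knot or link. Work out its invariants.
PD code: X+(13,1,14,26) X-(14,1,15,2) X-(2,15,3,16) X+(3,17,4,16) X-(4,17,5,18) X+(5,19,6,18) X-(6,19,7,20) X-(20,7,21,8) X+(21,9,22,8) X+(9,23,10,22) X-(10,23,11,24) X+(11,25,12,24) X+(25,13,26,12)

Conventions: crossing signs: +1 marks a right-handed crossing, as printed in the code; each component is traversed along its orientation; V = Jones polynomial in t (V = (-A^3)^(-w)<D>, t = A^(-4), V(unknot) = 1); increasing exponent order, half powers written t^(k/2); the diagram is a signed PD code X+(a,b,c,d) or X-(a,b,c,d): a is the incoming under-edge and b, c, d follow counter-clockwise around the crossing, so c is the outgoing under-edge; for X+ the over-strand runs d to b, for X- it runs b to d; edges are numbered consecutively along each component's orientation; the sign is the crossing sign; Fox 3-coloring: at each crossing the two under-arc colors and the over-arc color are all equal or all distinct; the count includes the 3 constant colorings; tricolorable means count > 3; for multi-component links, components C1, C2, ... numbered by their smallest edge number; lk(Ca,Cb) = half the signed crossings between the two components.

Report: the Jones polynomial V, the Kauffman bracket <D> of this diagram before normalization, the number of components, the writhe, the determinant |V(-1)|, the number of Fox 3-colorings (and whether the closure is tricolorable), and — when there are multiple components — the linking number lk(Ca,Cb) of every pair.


Jones polynomial: V(t) = 1
<D> = -A^3; writhe +1
components 1, writhe +1 (13 crossings)
3-colorings: 3 of 3^13, det 1 — not tricolorable
note: |V(-1)| = 1: so not tricolorable, since 3 does not divide 1


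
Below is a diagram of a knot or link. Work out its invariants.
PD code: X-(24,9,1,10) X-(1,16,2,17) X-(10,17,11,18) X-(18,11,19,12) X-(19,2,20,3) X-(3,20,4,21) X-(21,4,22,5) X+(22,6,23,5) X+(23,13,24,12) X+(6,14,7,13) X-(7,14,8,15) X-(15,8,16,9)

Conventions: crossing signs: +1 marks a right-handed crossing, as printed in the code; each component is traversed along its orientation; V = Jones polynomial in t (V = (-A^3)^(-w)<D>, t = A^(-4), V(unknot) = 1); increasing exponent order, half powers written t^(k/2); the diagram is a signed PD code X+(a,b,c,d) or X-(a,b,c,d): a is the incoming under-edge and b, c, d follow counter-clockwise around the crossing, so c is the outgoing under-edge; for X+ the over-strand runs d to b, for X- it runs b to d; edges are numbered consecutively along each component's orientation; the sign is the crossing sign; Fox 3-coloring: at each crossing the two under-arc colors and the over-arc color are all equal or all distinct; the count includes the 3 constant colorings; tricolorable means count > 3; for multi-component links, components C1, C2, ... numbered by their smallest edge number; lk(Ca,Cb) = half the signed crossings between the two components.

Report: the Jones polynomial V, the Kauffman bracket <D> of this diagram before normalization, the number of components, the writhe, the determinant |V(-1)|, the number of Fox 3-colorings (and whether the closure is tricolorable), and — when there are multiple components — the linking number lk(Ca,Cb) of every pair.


Jones polynomial: V(t) = t^-8 - 2t^-7 + t^-6 - 2t^-5 + 2t^-4 + t^-2
<D> = A^-10 + 2A^-2 - 2A^2 + A^6 - 2A^10 + A^14; writhe -6
components 1, writhe -6 (12 crossings)
3-colorings: 27 of 3^12, det 9 — tricolorable
note: |V(-1)| = 9: so tricolorable, since 3 divides 9


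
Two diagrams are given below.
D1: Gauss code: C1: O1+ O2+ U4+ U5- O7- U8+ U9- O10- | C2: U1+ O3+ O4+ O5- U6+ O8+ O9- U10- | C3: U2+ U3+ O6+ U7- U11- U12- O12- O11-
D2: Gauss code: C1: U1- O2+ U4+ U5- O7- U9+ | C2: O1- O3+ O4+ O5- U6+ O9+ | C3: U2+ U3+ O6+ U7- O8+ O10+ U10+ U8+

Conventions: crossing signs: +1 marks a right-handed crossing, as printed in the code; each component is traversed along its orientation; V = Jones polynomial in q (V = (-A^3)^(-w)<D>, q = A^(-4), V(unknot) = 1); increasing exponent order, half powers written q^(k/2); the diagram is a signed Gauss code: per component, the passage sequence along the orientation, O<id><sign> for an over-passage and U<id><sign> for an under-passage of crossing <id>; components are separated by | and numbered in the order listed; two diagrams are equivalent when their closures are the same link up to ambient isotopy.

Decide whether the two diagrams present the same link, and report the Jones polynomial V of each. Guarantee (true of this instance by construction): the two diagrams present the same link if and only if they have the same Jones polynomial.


equivalent: yes
D1 (bracket A^-12 + A^-8 + A^-4 + 1; 12 crossings at w = 0): V = 1 + q + q^2 + q^3
D2 (bracket 1 + A^4 + A^8 + A^12; 10 crossings at w = +4): V = 1 + q + q^2 + q^3
key observation: one V(q) for all 2 diagrams — one class (guaranteed)


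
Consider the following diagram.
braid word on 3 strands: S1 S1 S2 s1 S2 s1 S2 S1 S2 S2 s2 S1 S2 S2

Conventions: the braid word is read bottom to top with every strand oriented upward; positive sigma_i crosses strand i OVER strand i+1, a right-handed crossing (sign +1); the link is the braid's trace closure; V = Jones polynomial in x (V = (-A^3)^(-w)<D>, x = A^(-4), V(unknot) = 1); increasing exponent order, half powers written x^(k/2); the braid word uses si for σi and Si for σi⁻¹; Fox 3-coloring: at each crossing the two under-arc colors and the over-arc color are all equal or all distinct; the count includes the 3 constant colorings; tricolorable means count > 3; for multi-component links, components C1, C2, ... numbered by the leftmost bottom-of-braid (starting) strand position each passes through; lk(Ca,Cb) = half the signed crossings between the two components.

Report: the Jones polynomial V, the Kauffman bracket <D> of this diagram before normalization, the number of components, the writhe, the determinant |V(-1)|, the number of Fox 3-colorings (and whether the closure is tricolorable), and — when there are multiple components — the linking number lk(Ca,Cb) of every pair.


Jones polynomial: V(x) = -x^-11 + x^-10 - x^-9 + x^-8 - x^-7 + x^-6 + x^-3
<D> = A^-12 + 1 - A^4 + A^8 - A^12 + A^16 - A^20; writhe -8
components 1, writhe -8 (14 crossings)
3-colorings: 3 of 3^14, det 5 — not tricolorable
note: w = -8 (over 14 crossings) is diagram-only; (-A^3)^(8) removes it from V


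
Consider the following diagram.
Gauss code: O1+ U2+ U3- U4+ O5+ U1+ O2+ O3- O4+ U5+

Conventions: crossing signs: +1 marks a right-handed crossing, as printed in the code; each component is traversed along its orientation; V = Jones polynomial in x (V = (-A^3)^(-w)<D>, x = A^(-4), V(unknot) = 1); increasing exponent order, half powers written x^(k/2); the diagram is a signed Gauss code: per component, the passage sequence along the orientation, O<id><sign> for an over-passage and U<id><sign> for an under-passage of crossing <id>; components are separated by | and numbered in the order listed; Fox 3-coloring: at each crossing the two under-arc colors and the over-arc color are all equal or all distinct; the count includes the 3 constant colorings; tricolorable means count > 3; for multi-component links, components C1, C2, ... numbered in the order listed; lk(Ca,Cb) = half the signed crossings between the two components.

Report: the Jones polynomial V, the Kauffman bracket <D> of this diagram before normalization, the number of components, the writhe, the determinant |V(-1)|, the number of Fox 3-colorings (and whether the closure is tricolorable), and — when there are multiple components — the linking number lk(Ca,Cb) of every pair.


Jones polynomial: V(x) = x + x^3 - x^4
<D> = A^-7 - A^-3 - A^5; writhe +3
components 1, writhe +3 (5 crossings)
3-colorings: 9 of 3^5, det 3 — tricolorable
note: |V(-1)| = 3: so tricolorable, since 3 divides 3


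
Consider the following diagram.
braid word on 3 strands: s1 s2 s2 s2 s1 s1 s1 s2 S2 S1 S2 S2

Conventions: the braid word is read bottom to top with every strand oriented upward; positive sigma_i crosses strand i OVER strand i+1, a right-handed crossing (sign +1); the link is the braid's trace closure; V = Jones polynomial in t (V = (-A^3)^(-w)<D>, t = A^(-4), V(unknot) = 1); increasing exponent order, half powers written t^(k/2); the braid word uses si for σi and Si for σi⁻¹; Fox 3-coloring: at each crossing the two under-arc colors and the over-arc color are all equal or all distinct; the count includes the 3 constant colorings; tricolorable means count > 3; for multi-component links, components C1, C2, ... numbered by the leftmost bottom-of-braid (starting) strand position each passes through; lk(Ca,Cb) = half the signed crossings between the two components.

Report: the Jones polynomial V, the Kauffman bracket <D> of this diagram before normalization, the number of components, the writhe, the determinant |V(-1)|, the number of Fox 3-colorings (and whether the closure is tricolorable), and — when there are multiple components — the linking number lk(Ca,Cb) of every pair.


V(t) = 2t - 2t^2 + 3t^3 - 3t^4 + 2t^5 - 2t^6 + t^7
bracket: A^-16 - 2A^-12 + 2A^-8 - 3A^-4 + 3 - 2A^4 + 2A^8, w = +4
1 component, writhe +4, over 12 crossings
det 15, colorings 9 of 3^12 — tricolorable
observation: inverse pairs cancel, leaving σ1 σ2 σ2 σ2 σ1 σ1 σ2⁻¹ σ2⁻¹


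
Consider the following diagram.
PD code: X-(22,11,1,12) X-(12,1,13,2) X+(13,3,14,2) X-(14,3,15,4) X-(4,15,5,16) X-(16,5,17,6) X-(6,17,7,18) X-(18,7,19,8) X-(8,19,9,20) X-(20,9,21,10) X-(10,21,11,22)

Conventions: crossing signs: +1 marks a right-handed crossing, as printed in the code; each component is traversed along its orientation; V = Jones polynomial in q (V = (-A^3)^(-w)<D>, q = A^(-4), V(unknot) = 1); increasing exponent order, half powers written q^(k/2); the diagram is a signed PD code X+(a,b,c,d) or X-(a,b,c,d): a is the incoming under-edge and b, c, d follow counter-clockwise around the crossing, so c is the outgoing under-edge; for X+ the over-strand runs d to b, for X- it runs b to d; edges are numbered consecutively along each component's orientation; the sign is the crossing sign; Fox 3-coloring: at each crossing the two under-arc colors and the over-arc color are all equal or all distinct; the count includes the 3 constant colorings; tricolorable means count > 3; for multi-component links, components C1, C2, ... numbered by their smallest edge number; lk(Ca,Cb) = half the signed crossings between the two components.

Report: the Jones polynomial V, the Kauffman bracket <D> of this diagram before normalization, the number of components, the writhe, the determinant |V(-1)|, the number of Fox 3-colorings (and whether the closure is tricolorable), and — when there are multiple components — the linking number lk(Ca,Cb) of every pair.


Jones polynomial: V(q) = -q^-13 + q^-12 - q^-11 + q^-10 - q^-9 + q^-8 - q^-7 + q^-6 + q^-4
<D> = -A^-11 - A^-3 + A - A^5 + A^9 - A^13 + A^17 - A^21 + A^25; writhe -9
components 1, writhe -9 (11 crossings)
3-colorings: 9 of 3^11, det 9 — tricolorable
note: det 9 = |V(-1)|; divisible by 3, so tricolorable


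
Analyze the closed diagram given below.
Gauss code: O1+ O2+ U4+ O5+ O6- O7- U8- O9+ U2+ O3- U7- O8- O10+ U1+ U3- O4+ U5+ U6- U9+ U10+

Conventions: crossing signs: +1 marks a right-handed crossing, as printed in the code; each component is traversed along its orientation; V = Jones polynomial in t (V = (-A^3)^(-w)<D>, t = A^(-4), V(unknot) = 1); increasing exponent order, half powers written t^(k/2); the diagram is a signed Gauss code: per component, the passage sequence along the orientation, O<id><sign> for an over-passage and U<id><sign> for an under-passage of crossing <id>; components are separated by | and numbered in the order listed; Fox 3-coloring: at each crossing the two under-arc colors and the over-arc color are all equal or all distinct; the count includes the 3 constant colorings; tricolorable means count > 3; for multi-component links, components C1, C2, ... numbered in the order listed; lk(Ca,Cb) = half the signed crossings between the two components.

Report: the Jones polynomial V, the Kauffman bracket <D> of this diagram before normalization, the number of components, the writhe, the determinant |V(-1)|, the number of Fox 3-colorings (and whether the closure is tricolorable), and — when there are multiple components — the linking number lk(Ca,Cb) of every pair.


V(t) = -t^-1 + 2 - t + 2t^2 - t^3 + t^4 - t^5
bracket: -A^-14 + A^-10 - A^-6 + 2A^-2 - A^2 + 2A^6 - A^10, w = +2
1 component, writhe +2, over 10 crossings
det 9, colorings 9 of 3^10 — tricolorable
observation: |V(-1)| = 9: so tricolorable, since 3 divides 9


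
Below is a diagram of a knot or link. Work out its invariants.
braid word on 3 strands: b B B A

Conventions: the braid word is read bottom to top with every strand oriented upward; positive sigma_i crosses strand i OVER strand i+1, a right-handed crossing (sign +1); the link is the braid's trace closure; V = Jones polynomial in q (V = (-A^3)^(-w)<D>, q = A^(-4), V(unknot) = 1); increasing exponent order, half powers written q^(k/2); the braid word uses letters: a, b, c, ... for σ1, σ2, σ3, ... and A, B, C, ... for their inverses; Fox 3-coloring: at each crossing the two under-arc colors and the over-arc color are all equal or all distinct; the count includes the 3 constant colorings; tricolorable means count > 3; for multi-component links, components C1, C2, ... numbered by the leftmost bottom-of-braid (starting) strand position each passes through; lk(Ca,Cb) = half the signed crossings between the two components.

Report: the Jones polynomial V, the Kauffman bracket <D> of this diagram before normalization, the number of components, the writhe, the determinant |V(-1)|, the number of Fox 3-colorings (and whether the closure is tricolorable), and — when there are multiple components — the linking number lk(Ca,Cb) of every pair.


V(q) = 1
bracket: A^-6, w = -2
1 component, writhe -2, over 4 crossings
det 1, colorings 3 of 3^4 — not tricolorable
observation: det 1 = |V(-1)|; not divisible by 3, so not tricolorable


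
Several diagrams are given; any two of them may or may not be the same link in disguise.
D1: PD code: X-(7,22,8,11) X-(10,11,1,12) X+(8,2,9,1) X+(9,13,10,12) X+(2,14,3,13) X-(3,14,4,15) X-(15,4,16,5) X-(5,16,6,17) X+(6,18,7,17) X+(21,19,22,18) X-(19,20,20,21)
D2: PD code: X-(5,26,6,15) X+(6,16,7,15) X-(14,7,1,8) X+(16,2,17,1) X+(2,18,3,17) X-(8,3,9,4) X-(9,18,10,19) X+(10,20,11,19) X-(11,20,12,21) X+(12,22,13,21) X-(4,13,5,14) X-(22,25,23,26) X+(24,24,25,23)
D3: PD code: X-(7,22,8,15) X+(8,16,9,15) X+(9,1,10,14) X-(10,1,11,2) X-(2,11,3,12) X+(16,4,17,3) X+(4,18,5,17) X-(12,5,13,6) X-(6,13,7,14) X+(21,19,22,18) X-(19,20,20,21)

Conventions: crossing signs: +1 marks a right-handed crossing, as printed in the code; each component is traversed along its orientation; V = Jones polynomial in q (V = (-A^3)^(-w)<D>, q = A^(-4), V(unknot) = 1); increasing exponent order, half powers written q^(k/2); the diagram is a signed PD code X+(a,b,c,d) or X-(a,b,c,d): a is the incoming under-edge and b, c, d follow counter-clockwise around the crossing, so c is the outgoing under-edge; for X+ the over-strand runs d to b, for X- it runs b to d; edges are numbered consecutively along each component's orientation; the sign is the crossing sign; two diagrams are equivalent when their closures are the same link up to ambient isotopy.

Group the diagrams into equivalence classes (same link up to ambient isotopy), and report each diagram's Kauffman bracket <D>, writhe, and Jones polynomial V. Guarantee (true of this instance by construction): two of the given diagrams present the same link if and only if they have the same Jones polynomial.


grouping into links: {D1} | {D2, D3}
V(D1) = -q^(-5/2) - q^(-1/2)  (w -1, c 11, <D> = A^-1 + A^7)
V(D2) = q^(-7/2) - q^(-5/2) + q^(-3/2) - 2q^(-1/2) - q^(3/2)  [13 crossings, <D> = A^-9 + 2A^-1 - A^3 + A^7 - A^11, w = -1]
V(D3) = q^(-7/2) - q^(-5/2) + q^(-3/2) - 2q^(-1/2) - q^(3/2)  (w -1, c 11, <D> = A^-9 + 2A^-1 - A^3 + A^7 - A^11)
key observation: comparing 3 Jones polynomials yields 2 groups


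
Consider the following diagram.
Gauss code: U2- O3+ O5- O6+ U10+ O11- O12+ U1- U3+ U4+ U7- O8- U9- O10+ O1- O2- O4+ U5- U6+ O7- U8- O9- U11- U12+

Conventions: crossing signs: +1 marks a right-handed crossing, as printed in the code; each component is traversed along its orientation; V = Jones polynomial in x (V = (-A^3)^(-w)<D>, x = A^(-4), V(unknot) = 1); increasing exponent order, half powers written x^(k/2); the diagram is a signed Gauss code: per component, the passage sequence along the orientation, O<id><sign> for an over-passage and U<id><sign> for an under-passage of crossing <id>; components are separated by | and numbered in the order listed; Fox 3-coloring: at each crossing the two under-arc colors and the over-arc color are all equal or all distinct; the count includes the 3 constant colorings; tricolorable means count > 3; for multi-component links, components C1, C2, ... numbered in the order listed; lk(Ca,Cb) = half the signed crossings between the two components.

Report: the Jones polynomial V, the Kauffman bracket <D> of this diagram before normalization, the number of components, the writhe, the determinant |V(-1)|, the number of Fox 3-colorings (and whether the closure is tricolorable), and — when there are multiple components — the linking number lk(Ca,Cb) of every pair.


V(x) = -x^-4 + x^-3 + x^-1
bracket: A^-2 + A^6 - A^10, w = -2
1 component, writhe -2, over 12 crossings
det 3, colorings 9 of 3^12 — tricolorable
observation: the span of V is 3, forcing >= 3 crossings in any diagram


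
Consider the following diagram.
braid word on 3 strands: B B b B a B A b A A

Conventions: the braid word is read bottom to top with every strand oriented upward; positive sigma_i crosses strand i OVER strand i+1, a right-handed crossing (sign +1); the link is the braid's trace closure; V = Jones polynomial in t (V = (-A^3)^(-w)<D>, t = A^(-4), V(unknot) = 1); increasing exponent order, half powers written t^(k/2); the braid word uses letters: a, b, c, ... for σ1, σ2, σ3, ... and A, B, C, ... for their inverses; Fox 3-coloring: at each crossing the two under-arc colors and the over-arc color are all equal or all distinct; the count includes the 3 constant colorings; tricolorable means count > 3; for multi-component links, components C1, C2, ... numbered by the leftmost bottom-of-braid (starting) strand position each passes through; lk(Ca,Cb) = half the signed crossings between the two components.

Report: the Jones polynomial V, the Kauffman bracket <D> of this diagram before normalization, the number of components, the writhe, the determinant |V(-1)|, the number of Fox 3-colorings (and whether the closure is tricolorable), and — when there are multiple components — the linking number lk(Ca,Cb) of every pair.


V(t) = t^-7 - 2t^-6 + 2t^-5 - 3t^-4 + 3t^-3 - 2t^-2 + 2t^-1
bracket: 2A^-8 - 2A^-4 + 3 - 3A^4 + 2A^8 - 2A^12 + A^16, w = -4
1 component, writhe -4, over 10 crossings
det 15, colorings 9 of 3^10 — tricolorable
observation: det 15 = |V(-1)|; divisible by 3, so tricolorable


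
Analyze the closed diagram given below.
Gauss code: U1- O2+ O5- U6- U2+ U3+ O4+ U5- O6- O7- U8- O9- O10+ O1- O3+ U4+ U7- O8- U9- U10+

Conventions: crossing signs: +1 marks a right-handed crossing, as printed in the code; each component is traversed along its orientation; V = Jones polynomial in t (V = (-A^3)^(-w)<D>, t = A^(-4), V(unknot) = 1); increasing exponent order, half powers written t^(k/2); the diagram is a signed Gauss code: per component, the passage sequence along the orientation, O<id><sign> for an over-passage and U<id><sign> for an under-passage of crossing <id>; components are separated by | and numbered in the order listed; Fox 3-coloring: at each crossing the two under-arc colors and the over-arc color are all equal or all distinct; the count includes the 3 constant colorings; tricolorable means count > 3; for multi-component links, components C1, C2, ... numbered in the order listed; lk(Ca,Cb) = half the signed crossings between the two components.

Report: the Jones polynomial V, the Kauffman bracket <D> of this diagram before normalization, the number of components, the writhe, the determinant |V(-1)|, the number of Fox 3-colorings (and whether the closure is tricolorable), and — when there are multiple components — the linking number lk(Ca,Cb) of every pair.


V(t) = t^-5 - 2t^-4 + 2t^-3 - 2t^-2 + 2t^-1 - 1 + t
bracket: A^-10 - A^-6 + 2A^-2 - 2A^2 + 2A^6 - 2A^10 + A^14, w = -2
1 component, writhe -2, over 10 crossings
det 11, colorings 3 of 3^10 — not tricolorable
observation: w = -2 (over 10 crossings) is diagram-only; (-A^3)^(2) removes it from V


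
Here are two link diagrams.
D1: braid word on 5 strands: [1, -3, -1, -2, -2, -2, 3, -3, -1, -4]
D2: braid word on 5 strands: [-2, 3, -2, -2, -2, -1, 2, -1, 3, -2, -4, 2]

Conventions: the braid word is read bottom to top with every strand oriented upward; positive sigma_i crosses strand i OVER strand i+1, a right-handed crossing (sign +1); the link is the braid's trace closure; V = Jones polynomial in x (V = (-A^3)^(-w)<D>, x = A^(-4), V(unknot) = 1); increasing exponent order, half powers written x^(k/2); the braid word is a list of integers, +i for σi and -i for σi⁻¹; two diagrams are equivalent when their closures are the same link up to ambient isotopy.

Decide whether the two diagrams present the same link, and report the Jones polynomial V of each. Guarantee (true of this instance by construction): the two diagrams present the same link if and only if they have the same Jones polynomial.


equivalent: no
D1 (bracket A^-14 + A^-6 - A^-2; 10 crossings at w = -6): V = -x^-4 + x^-3 + x^-1
V(D2) = x^-7 - 2x^-6 + 3x^-5 - 5x^-4 + 5x^-3 - 4x^-2 + 4x^-1 - 2 + x  (w -4, c 12, <D> = A^-16 - 2A^-12 + 4A^-8 - 4A^-4 + 5 - 5A^4 + 3A^8 - 2A^12 + A^16)
key observation: 2 values of V(x) split the 2 diagrams


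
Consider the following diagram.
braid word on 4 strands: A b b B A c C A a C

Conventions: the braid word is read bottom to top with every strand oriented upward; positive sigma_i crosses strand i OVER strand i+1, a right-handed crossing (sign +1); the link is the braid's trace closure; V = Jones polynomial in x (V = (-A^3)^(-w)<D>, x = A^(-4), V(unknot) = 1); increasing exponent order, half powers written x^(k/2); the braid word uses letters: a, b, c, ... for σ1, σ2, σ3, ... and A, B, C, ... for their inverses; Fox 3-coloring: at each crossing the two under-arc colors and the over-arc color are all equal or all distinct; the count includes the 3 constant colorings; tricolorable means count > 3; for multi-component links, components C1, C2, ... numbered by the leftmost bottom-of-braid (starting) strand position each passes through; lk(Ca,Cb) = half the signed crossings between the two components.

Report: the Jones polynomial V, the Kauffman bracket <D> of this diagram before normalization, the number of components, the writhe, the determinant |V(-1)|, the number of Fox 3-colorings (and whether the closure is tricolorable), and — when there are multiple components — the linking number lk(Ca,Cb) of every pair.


Jones polynomial: V(x) = -x^(-5/2) - x^(-1/2)
<D> = -A^-4 - A^4; writhe -2
components 2, writhe -2 (10 crossings)
linking number lk(C1,C2) = -1
3-colorings: 3 of 3^10, det 2 — not tricolorable
note: summing lk over 1 pair gives -1


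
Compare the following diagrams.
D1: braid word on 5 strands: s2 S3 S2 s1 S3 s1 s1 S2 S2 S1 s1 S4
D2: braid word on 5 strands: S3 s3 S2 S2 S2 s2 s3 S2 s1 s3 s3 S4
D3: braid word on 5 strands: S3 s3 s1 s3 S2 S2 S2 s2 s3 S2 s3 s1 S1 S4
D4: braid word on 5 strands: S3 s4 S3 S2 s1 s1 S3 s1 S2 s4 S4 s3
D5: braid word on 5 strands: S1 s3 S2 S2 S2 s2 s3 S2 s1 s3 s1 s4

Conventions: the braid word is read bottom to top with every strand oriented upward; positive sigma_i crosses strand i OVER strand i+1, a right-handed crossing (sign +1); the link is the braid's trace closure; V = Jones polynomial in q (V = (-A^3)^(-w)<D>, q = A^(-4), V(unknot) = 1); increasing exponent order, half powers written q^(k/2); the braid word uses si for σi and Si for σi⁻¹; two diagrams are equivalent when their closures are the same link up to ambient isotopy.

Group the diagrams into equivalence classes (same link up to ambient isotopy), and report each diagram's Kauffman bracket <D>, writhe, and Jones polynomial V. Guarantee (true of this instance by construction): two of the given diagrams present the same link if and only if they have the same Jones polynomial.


classes: {D1, D4} | {D2, D3, D5}
V(D1) = -q^-3 + q^-2 - q^-1 + 3 - q + q^2 - q^3  [12 crossings, <D> = -A^-18 + A^-14 - A^-10 + 3A^-6 - A^-2 + A^2 - A^6, w = -2]
D2 (bracket -A^-12 + 2A^-8 - 2A^-4 + 3 - 2A^4 + 2A^8 - A^12; 12 crossings at w = 0): V = -q^-3 + 2q^-2 - 2q^-1 + 3 - 2q + 2q^2 - q^3
V(D3) = -q^-3 + 2q^-2 - 2q^-1 + 3 - 2q + 2q^2 - q^3  [14 crossings, <D> = -A^-12 + 2A^-8 - 2A^-4 + 3 - 2A^4 + 2A^8 - A^12, w = 0]
V(D4) = -q^-3 + q^-2 - q^-1 + 3 - q + q^2 - q^3  (w 0, c 12, <D> = -A^-12 + A^-8 - A^-4 + 3 - A^4 + A^8 - A^12)
V(D5) = -q^-3 + 2q^-2 - 2q^-1 + 3 - 2q + 2q^2 - q^3  (w +2, c 12, <D> = -A^-6 + 2A^-2 - 2A^2 + 3A^6 - 2A^10 + 2A^14 - A^18)
note: V(q) takes 2 values over 5 diagrams, fixing the grouping


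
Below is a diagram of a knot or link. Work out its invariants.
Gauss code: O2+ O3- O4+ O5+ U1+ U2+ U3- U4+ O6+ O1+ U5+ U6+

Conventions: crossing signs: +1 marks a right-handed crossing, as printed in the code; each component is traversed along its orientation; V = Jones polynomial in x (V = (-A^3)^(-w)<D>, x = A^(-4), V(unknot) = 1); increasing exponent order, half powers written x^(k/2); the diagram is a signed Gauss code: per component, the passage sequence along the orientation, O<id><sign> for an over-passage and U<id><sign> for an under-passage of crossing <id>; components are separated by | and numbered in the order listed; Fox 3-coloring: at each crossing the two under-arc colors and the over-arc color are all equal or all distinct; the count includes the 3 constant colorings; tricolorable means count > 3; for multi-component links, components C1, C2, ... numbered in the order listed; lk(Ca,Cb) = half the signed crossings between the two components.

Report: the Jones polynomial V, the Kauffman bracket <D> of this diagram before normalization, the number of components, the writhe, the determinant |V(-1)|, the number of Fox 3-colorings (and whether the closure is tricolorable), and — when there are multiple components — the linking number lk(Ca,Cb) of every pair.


Jones polynomial: V(x) = x + x^3 - x^4
<D> = -A^-4 + 1 + A^8; writhe +4
components 1, writhe +4 (6 crossings)
3-colorings: 9 of 3^6, det 3 — tricolorable
note: w = +4 shifts under R1 moves; the (-A^3)^(-4) factor cancels that in V


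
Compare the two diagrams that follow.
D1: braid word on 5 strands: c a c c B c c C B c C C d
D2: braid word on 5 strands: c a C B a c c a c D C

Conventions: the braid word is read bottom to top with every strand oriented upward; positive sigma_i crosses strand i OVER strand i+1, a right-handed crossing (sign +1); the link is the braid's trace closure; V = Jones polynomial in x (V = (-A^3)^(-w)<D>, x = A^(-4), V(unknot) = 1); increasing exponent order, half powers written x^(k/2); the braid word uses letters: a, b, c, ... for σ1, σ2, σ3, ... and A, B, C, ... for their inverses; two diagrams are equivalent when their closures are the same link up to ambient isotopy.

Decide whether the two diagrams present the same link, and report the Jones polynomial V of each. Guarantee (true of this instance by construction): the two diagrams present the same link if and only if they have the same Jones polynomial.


equivalent: no
V(D1) = -x^(-3/2) + x^(-1/2) - 2x^(1/2) + x^(3/2) - 2x^(5/2) + x^(7/2)  (w +3, c 13, <D> = -A^-5 + 2A^-1 - A^3 + 2A^7 - A^11 + A^15)
V(D2) = -x^(3/2) - 2x^(7/2) + x^(9/2) - x^(11/2) + x^(13/2)  (w +3, c 11, <D> = -A^-17 + A^-13 - A^-9 + 2A^-5 + A^3)
why: 2 values of V(x) split the 2 diagrams


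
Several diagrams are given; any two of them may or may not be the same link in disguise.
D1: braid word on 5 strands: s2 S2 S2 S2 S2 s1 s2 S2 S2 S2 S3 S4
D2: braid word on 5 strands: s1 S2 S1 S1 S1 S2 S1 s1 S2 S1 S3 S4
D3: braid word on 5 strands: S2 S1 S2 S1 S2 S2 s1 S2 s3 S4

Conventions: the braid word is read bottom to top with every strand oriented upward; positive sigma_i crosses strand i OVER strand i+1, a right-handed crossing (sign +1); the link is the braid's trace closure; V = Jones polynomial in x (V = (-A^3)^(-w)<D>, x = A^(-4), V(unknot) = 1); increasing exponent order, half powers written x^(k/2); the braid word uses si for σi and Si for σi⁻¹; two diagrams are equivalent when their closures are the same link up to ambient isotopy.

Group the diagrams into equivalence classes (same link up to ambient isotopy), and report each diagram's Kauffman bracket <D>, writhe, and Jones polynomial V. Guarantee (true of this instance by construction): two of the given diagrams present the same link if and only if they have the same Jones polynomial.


equivalence classes: {D1} | {D2, D3}
D1 (bracket A^-10 + A^-2 - A^2 + A^6 - A^10; 12 crossings at w = -6): V = -x^-7 + x^-6 - x^-5 + x^-4 + x^-2
D2 (bracket A^-16 + 2A^-8 - 2A^-4 + 1 - 2A^4 + A^8; 12 crossings at w = -8): V = x^-8 - 2x^-7 + x^-6 - 2x^-5 + 2x^-4 + x^-2
D3 (bracket A^-10 + 2A^-2 - 2A^2 + A^6 - 2A^10 + A^14; 10 crossings at w = -6): V = x^-8 - 2x^-7 + x^-6 - 2x^-5 + 2x^-4 + x^-2
key observation: 2 classes among 3 diagrams; unequal V(x) rules out equality
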